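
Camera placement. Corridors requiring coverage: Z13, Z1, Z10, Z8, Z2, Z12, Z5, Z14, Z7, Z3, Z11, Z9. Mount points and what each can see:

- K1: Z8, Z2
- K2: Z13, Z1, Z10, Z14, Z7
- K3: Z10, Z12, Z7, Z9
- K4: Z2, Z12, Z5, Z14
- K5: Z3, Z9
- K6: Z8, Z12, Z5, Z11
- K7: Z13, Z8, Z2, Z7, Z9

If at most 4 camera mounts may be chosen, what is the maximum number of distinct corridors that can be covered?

12

Choosing K1, K2, K5, K6 covers {Z13, Z1, Z10, Z8, Z2, Z12, Z5, Z14, Z7, Z3, Z11, Z9} — 12 corridors.
That is all 12 corridors.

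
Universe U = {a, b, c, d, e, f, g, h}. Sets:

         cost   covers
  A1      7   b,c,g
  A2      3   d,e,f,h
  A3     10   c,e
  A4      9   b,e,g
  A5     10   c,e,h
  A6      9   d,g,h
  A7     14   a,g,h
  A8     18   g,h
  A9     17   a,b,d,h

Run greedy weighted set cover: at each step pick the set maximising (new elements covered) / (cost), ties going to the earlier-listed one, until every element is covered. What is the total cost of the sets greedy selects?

24

Pick 1: A2 adds 4 new (d, e, f, h) at cost 3 (ratio 4/3).
Pick 2: A1 adds 3 new (b, c, g) at cost 7 (ratio 3/7).
Pick 3: A7 adds 1 new (a) at cost 14 (ratio 1/14).
Greedy total cost: 3 + 7 + 14 = 24.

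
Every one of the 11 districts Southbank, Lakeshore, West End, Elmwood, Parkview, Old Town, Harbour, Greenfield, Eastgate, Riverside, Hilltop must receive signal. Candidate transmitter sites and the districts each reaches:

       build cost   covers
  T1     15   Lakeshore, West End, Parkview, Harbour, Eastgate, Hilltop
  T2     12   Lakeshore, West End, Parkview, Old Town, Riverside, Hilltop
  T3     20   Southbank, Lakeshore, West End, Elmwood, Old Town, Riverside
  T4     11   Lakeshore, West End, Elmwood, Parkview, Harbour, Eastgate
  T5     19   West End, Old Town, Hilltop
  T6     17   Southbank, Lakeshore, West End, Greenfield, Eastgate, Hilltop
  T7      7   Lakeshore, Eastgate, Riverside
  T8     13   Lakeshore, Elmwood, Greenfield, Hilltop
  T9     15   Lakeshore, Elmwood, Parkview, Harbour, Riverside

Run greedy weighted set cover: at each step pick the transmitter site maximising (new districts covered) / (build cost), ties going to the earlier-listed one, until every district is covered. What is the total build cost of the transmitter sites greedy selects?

Pick 1: T4 adds 6 new (Lakeshore, West End, Elmwood, Parkview, Harbour, Eastgate) at build cost 11 (ratio 6/11).
Pick 2: T2 adds 3 new (Old Town, Riverside, Hilltop) at build cost 12 (ratio 3/12).
Pick 3: T6 adds 2 new (Southbank, Greenfield) at build cost 17 (ratio 2/17).
Greedy total build cost: 11 + 12 + 17 = 40.

40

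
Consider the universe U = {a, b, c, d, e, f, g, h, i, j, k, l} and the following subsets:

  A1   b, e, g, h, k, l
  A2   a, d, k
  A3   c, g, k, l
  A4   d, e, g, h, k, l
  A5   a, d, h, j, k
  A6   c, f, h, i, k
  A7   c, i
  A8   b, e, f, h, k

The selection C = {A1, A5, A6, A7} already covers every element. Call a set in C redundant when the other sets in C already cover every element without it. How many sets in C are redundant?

1

Drop A1: b, e, g, l uncovered — not redundant.
Drop A5: a, d, j uncovered — not redundant.
Drop A6: f uncovered — not redundant.
Drop A7: the rest still cover every element — redundant.
1 redundant: A7.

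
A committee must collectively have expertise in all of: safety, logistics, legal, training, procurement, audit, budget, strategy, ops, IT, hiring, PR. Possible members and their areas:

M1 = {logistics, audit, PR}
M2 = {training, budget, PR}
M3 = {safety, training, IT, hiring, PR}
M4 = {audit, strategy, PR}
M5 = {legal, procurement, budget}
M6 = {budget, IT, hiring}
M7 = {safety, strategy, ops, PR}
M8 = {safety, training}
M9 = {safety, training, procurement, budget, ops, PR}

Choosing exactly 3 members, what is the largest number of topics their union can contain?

10

Choosing M1, M3, M5 covers {safety, logistics, legal, training, procurement, audit, budget, IT, hiring, PR} — 10 topics.
No choice of 3 members does better; here strategy, ops are left uncovered.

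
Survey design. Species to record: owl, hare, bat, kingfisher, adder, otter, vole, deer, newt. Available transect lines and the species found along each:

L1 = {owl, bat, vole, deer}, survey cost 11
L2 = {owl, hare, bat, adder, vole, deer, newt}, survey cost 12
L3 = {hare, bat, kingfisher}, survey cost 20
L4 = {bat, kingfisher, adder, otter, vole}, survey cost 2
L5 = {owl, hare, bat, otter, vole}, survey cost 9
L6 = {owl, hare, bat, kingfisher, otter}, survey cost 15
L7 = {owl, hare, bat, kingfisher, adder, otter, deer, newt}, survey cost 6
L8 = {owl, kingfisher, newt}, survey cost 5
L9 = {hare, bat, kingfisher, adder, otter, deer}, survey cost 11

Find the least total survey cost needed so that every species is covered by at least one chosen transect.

L4, L7 cover every species at survey cost 2 + 6 = 8.
Any cover uses at least 2 transects; among all covering selections none totals below 8.

8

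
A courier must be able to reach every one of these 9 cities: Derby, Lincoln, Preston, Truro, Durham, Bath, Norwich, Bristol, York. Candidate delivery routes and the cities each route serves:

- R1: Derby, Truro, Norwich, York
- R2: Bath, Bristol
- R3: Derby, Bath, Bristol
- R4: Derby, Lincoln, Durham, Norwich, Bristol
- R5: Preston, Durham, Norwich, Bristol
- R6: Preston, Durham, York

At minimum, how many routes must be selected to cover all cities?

R1, R2, R4, R5 together cover {Derby, Lincoln, Preston, Truro, Durham, Bath, Norwich, Bristol, York} — every city.
No 3 of the 6 routes cover everything (all 20 triples fall short), so 4 is minimum.

4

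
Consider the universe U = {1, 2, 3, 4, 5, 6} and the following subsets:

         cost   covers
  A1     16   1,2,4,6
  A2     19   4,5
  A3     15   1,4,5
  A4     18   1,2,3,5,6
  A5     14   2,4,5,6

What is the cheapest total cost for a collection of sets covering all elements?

32

A4, A5 cover every element at cost 18 + 14 = 32.
Any cover uses at least 2 sets; among all covering selections none totals below 32.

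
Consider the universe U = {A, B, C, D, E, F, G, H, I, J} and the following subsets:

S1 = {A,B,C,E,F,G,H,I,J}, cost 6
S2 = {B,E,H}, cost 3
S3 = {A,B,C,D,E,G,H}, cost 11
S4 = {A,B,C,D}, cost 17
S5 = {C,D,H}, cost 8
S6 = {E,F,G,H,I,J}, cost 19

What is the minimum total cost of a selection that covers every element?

14

S1, S5 cover every element at cost 6 + 8 = 14.
Any cover uses at least 2 sets; among all covering selections none totals below 14.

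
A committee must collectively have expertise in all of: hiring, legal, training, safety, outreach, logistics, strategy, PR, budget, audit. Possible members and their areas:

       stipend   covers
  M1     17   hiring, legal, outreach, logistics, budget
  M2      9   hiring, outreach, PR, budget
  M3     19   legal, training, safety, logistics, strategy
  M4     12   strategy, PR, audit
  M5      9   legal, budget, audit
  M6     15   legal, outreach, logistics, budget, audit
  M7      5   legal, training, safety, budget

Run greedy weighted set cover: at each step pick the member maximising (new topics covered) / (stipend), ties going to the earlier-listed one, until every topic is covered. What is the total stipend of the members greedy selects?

Pick 1: M7 adds 4 new (legal, training, safety, budget) at stipend 5 (ratio 4/5).
Pick 2: M2 adds 3 new (hiring, outreach, PR) at stipend 9 (ratio 3/9).
Pick 3: M4 adds 2 new (strategy, audit) at stipend 12 (ratio 2/12).
Pick 4: M6 adds 1 new (logistics) at stipend 15 (ratio 1/15).
Greedy total stipend: 5 + 9 + 12 + 15 = 41. (The true optimum is 34, so greedy overshoots here.)

41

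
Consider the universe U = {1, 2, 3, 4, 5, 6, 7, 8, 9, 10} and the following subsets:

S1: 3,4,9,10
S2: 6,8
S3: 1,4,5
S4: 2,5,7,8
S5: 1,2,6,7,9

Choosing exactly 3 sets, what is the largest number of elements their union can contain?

10

Choosing S1, S4, S5 covers {1, 2, 3, 4, 5, 6, 7, 8, 9, 10} — 10 elements.
That is all 10 elements.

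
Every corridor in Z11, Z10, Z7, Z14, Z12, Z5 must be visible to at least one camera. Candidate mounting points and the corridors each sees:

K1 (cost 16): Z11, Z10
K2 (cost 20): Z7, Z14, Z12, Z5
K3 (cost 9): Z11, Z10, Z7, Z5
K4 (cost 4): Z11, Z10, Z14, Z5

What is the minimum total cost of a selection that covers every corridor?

24

K2, K4 cover every corridor at cost 20 + 4 = 24.
Any cover uses at least 2 camera mounts; among all covering selections none totals below 24.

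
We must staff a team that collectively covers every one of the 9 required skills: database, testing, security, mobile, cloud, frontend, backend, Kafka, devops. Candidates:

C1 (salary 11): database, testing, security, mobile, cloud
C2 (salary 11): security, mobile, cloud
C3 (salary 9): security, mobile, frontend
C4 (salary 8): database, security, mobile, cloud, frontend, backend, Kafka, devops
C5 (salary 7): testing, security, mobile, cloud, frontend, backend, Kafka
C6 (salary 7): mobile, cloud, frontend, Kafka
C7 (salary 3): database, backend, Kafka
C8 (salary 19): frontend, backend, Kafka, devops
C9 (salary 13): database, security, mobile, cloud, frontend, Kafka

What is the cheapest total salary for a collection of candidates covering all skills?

C4, C5 cover every skill at salary 8 + 7 = 15.
Any cover uses at least 2 candidates; among all covering selections none totals below 15.

15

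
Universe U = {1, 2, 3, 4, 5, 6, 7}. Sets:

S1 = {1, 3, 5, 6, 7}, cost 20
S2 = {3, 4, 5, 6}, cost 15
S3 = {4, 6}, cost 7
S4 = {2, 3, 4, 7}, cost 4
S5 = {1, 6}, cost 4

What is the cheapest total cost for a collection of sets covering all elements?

S2, S4, S5 cover every element at cost 15 + 4 + 4 = 23.
Any cover uses at least 2 sets; among all covering selections none totals below 23.

23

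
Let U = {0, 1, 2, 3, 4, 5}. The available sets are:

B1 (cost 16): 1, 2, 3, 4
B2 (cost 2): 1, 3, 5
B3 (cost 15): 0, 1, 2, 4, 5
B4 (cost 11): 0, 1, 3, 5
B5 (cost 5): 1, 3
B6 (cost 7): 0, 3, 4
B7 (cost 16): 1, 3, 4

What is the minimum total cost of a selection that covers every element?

17

B2, B3 cover every element at cost 2 + 15 = 17.
Any cover uses at least 2 sets; among all covering selections none totals below 17.
Greedy by coverage-per-cost would pick B2, B6, B3 for 24 — worse than the optimum 17.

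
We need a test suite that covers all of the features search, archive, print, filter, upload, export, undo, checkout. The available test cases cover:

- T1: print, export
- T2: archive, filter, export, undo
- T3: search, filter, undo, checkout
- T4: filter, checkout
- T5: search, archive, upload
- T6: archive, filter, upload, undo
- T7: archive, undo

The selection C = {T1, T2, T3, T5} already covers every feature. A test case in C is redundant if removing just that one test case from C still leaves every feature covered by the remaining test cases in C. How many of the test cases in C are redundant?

1

Drop T1: print uncovered — not redundant.
Drop T2: the rest still cover every feature — redundant.
Drop T3: checkout uncovered — not redundant.
Drop T5: upload uncovered — not redundant.
1 redundant: T2.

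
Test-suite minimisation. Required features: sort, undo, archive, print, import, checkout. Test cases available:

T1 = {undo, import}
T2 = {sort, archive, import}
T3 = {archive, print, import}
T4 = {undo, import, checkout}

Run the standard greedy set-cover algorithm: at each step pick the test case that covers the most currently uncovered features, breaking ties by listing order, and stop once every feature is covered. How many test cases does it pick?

3

Pick 1: T2 covers 3 new features (sort, archive, import).
Pick 2: T4 covers 2 new features (undo, checkout).
Pick 3: T3 covers 1 new features (print).
Greedy uses 3 test cases.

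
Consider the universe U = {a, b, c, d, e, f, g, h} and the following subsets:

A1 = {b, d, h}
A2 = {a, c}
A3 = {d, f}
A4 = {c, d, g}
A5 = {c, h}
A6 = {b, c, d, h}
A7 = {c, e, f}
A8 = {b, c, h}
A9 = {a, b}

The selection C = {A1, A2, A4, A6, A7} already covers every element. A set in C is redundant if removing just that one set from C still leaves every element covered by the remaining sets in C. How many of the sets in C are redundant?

2

Drop A1: the rest still cover every element — redundant.
Drop A2: a uncovered — not redundant.
Drop A4: g uncovered — not redundant.
Drop A6: the rest still cover every element — redundant.
Drop A7: e, f uncovered — not redundant.
2 redundant: A1, A6.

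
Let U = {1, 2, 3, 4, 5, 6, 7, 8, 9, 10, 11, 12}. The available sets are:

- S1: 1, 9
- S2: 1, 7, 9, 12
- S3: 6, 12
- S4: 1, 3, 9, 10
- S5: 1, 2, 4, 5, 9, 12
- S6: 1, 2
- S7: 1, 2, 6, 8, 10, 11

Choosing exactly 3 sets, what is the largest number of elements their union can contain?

11

Choosing S2, S5, S7 covers {1, 2, 4, 5, 6, 7, 8, 9, 10, 11, 12} — 11 elements.
No choice of 3 sets does better; here 3 is left uncovered.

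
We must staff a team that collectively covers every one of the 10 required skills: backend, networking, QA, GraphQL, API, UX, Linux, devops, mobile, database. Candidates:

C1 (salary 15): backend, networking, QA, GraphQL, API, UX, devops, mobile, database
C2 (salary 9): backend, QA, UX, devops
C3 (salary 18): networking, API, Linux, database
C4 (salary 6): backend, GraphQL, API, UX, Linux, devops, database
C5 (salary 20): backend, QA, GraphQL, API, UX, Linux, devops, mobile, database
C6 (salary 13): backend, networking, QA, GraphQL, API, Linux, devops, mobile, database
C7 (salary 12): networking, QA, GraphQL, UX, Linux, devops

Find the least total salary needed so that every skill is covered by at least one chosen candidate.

C4, C6 cover every skill at salary 6 + 13 = 19.
Any cover uses at least 2 candidates; among all covering selections none totals below 19.

19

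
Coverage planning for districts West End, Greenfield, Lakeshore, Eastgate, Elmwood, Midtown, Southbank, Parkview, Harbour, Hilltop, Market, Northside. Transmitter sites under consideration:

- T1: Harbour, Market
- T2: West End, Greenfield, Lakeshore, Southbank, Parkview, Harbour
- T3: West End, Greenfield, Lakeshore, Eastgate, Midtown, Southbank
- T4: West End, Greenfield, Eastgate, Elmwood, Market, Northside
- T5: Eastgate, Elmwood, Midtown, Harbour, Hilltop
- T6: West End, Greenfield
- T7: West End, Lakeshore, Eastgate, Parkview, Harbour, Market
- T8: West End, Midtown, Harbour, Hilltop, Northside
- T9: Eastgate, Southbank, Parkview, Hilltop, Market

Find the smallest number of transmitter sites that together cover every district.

T2, T4, T5 together cover {West End, Greenfield, Lakeshore, Eastgate, Elmwood, Midtown, Southbank, Parkview, Harbour, Hilltop, Market, Northside} — every district.
No 2 of the 9 transmitter sites cover everything (all 36 pairs fall short), so 3 is minimum.

3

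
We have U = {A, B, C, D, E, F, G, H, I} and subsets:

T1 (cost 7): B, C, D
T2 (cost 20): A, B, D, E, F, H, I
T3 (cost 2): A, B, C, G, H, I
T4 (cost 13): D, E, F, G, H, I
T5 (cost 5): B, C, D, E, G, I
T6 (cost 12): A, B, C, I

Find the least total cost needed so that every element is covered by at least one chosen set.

15

T3, T4 cover every element at cost 2 + 13 = 15.
Any cover uses at least 2 sets; among all covering selections none totals below 15.
Greedy by coverage-per-cost would pick T3, T5, T4 for 20 — worse than the optimum 15.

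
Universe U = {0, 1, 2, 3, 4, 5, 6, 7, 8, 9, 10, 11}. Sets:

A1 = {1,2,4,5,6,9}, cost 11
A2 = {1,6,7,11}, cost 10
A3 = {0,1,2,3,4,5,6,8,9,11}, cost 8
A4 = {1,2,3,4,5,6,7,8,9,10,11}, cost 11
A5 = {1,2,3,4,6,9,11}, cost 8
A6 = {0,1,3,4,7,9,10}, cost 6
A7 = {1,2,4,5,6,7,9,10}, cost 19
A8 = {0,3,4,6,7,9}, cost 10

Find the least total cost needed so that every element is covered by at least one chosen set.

14

A3, A6 cover every element at cost 8 + 6 = 14.
Any cover uses at least 2 sets; among all covering selections none totals below 14.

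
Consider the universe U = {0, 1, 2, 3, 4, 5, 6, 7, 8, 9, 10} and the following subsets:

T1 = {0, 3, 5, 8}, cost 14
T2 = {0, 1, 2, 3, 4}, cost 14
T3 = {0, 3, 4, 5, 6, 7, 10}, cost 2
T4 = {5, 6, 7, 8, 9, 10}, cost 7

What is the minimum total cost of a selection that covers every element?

21

T2, T4 cover every element at cost 14 + 7 = 21.
Any cover uses at least 2 sets; among all covering selections none totals below 21.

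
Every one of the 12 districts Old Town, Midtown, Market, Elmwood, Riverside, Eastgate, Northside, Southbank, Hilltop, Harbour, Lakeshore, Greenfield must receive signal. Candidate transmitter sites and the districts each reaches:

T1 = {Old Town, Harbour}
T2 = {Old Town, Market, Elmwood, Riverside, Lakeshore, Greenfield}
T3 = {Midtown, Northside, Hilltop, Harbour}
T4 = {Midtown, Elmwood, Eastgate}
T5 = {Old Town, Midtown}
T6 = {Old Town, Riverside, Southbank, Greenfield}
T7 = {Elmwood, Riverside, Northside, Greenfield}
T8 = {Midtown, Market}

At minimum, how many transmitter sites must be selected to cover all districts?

4

T2, T3, T4, T6 together cover {Old Town, Midtown, Market, Elmwood, Riverside, Eastgate, Northside, Southbank, Hilltop, Harbour, Lakeshore, Greenfield} — every district.
No 3 of the 8 transmitter sites cover everything (all 56 triples fall short), so 4 is minimum.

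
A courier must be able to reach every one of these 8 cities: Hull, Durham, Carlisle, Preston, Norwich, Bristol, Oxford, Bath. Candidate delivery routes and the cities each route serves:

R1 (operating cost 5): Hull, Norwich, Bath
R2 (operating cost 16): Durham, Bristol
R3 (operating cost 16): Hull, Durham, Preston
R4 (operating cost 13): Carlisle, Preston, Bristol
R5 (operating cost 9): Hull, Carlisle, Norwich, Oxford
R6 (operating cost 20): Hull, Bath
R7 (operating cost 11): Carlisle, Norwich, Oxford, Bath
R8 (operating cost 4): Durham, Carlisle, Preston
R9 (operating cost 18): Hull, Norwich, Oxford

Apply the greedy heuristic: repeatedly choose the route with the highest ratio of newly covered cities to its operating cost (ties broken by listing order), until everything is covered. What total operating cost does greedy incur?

Pick 1: R8 adds 3 new (Durham, Carlisle, Preston) at operating cost 4 (ratio 3/4).
Pick 2: R1 adds 3 new (Hull, Norwich, Bath) at operating cost 5 (ratio 3/5).
Pick 3: R5 adds 1 new (Oxford) at operating cost 9 (ratio 1/9).
Pick 4: R4 adds 1 new (Bristol) at operating cost 13 (ratio 1/13).
Greedy total operating cost: 4 + 5 + 9 + 13 = 31.

31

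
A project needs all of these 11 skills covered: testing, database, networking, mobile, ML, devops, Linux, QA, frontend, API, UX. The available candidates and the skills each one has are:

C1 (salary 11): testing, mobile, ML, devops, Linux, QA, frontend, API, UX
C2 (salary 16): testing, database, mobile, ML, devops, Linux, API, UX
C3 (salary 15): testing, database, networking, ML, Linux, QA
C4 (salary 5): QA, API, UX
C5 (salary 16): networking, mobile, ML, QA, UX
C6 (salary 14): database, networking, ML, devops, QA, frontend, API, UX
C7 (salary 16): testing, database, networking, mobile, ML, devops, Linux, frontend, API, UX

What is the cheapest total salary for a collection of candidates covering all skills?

21

C4, C7 cover every skill at salary 5 + 16 = 21.
Any cover uses at least 2 candidates; among all covering selections none totals below 21.
Greedy by coverage-per-salary would pick C1, C6 for 25 — worse than the optimum 21.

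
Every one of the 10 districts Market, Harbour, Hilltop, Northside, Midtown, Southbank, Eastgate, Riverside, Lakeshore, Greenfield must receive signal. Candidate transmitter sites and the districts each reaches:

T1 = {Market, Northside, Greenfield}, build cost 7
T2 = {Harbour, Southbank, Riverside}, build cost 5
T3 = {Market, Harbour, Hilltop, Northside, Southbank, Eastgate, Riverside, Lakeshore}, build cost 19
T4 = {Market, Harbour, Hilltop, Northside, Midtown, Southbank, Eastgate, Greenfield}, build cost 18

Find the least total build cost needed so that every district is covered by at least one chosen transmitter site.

37

T3, T4 cover every district at build cost 19 + 18 = 37.
Any cover uses at least 2 transmitter sites; among all covering selections none totals below 37.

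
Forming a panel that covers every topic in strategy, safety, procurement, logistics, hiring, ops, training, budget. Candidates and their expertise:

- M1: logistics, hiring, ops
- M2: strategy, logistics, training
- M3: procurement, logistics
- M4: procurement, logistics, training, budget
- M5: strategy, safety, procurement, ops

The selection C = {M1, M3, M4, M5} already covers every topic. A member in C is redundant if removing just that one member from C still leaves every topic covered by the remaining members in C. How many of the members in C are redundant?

1

Drop M1: hiring uncovered — not redundant.
Drop M3: the rest still cover every topic — redundant.
Drop M4: training, budget uncovered — not redundant.
Drop M5: strategy, safety uncovered — not redundant.
1 redundant: M3.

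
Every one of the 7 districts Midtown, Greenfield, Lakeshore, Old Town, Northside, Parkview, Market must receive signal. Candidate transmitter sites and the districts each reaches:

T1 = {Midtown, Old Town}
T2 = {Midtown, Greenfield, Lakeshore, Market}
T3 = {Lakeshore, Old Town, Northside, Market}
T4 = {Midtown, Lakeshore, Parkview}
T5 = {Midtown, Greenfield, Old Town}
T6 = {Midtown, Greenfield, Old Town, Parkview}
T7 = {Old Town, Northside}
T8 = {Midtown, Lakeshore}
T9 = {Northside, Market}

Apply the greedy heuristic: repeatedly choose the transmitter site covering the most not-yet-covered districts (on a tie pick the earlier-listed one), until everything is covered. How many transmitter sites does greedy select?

3

Pick 1: T2 covers 4 new districts (Midtown, Greenfield, Lakeshore, Market).
Pick 2: T3 covers 2 new districts (Old Town, Northside).
Pick 3: T4 covers 1 new districts (Parkview).
Greedy uses 3 transmitter sites. (The true minimum is 2.)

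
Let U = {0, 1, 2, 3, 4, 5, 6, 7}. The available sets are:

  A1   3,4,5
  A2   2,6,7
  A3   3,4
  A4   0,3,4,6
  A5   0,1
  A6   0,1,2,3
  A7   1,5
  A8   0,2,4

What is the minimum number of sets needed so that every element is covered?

3

A1, A2, A5 together cover {0, 1, 2, 3, 4, 5, 6, 7} — every element.
No 2 of the 8 sets cover everything (all 28 pairs fall short), so 3 is minimum.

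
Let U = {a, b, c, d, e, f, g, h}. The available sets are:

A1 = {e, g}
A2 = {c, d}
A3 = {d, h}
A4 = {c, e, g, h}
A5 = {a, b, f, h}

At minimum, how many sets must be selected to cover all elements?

A1, A2, A5 together cover {a, b, c, d, e, f, g, h} — every element.
No 2 of the 5 sets cover everything (all 10 pairs fall short), so 3 is minimum.

3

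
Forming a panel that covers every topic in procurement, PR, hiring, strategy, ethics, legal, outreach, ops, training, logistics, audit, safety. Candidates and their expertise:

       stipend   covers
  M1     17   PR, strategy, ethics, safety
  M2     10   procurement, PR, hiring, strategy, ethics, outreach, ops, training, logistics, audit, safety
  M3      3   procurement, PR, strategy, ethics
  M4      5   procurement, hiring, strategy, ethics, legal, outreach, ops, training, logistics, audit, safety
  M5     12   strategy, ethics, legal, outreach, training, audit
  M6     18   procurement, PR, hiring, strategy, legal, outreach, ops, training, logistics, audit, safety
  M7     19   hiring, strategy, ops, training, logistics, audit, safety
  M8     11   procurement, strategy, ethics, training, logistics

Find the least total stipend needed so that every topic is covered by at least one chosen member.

8

M3, M4 cover every topic at stipend 3 + 5 = 8.
Any cover uses at least 2 members; among all covering selections none totals below 8.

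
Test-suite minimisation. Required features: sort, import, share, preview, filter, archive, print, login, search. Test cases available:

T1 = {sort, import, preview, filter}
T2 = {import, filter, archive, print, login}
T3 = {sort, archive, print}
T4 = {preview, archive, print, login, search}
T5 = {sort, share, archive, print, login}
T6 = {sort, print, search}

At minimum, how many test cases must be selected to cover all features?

T1, T4, T5 together cover {sort, import, share, preview, filter, archive, print, login, search} — every feature.
No 2 of the 6 test cases cover everything (all 15 pairs fall short), so 3 is minimum.

3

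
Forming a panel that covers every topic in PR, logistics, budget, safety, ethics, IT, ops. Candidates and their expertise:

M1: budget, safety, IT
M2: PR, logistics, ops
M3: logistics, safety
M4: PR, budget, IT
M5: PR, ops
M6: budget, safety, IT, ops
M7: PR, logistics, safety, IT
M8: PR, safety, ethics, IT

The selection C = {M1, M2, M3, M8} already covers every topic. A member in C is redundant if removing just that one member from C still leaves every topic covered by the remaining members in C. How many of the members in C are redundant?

1

Drop M1: budget uncovered — not redundant.
Drop M2: ops uncovered — not redundant.
Drop M3: the rest still cover every topic — redundant.
Drop M8: ethics uncovered — not redundant.
1 redundant: M3.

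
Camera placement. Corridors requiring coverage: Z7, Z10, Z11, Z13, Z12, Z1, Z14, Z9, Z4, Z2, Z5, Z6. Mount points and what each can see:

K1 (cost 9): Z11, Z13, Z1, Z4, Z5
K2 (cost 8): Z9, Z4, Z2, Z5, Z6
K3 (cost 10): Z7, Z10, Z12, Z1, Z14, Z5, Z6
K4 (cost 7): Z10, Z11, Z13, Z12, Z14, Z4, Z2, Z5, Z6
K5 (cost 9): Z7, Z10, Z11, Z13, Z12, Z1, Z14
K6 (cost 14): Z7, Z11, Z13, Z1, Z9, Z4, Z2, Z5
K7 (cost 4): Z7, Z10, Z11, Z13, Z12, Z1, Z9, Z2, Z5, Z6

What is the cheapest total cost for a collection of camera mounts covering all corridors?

11

K4, K7 cover every corridor at cost 7 + 4 = 11.
Any cover uses at least 2 camera mounts; among all covering selections none totals below 11.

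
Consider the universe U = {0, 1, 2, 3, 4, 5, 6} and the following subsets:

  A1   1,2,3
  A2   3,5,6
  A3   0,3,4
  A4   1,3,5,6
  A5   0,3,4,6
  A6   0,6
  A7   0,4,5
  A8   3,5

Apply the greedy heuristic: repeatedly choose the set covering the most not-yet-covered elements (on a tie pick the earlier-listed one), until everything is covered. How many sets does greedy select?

Pick 1: A4 covers 4 new elements (1, 3, 5, 6).
Pick 2: A3 covers 2 new elements (0, 4).
Pick 3: A1 covers 1 new elements (2).
Greedy uses 3 sets.

3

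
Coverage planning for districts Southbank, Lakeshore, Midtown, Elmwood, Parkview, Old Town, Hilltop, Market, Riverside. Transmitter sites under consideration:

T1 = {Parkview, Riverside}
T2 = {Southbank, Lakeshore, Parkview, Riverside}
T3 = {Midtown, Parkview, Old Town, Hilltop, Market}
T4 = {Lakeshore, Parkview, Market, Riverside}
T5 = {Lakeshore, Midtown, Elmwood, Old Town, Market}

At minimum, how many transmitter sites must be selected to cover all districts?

3

T2, T3, T5 together cover {Southbank, Lakeshore, Midtown, Elmwood, Parkview, Old Town, Hilltop, Market, Riverside} — every district.
No 2 of the 5 transmitter sites cover everything (all 10 pairs fall short), so 3 is minimum.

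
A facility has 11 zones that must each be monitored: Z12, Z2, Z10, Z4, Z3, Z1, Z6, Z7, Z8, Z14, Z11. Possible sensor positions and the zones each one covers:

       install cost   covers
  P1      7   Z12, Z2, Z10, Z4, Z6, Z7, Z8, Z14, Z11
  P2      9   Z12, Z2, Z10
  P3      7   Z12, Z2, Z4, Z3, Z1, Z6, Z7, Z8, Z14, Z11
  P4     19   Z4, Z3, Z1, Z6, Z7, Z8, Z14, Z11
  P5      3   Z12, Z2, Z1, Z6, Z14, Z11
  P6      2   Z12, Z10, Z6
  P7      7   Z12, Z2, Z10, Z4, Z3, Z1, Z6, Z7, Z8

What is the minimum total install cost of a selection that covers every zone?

P3, P6 cover every zone at install cost 7 + 2 = 9.
Any cover uses at least 2 sensor positions; among all covering selections none totals below 9.
Greedy by coverage-per-install cost would pick P5, P7 for 10 — worse than the optimum 9.

9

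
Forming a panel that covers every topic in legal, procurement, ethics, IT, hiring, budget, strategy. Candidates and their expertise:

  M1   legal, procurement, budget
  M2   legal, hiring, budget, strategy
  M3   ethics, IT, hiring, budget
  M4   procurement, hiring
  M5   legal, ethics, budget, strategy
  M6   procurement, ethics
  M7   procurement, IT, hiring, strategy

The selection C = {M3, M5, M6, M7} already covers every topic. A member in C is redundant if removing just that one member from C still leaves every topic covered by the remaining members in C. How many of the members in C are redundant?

Drop M3: the rest still cover every topic — redundant.
Drop M5: legal uncovered — not redundant.
Drop M6: the rest still cover every topic — redundant.
Drop M7: the rest still cover every topic — redundant.
3 redundant: M3, M6, M7.

3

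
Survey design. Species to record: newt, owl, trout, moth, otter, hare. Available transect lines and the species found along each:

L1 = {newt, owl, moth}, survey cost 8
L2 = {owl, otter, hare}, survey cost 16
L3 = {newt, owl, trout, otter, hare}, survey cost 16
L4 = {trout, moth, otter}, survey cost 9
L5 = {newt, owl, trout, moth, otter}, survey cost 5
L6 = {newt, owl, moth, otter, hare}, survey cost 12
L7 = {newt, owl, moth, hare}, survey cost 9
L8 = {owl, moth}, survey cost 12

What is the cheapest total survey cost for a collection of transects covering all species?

L5, L7 cover every species at survey cost 5 + 9 = 14.
Any cover uses at least 2 transects; among all covering selections none totals below 14.

14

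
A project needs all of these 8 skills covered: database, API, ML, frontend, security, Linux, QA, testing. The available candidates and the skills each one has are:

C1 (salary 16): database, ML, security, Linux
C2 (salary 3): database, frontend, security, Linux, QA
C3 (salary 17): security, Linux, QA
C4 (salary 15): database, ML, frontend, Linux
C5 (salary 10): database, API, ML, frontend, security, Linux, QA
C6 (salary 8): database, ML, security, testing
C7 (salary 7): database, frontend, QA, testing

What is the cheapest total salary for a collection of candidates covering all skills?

17

C5, C7 cover every skill at salary 10 + 7 = 17.
Any cover uses at least 2 candidates; among all covering selections none totals below 17.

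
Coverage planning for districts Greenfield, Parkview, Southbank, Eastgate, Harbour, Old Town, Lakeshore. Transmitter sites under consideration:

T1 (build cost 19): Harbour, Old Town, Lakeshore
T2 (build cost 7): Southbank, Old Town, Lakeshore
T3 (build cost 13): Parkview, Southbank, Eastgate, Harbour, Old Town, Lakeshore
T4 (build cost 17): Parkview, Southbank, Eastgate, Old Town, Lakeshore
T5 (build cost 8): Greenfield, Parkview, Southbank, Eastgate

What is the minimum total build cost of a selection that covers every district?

T3, T5 cover every district at build cost 13 + 8 = 21.
Any cover uses at least 2 transmitter sites; among all covering selections none totals below 21.
Greedy by coverage-per-build cost would pick T5, T2, T3 for 28 — worse than the optimum 21.

21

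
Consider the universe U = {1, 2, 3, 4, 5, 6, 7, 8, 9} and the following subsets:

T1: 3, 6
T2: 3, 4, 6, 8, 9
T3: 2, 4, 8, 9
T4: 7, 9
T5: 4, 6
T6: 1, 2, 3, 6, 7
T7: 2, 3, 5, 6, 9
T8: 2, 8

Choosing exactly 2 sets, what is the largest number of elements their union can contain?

8

Choosing T2, T6 covers {1, 2, 3, 4, 6, 7, 8, 9} — 8 elements.
No choice of 2 sets does better; here 5 is left uncovered.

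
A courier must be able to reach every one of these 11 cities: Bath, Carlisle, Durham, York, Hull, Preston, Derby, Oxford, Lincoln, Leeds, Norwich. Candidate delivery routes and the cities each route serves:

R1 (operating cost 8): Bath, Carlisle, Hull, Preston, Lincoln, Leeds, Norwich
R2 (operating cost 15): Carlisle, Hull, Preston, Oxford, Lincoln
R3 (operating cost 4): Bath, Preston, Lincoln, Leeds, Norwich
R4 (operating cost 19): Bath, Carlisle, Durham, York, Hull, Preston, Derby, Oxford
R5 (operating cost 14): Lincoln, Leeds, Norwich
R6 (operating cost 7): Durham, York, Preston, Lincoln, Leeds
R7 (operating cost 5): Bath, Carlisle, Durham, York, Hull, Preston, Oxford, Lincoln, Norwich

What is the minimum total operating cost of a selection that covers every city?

R3, R4 cover every city at operating cost 4 + 19 = 23.
Any cover uses at least 2 routes; among all covering selections none totals below 23.
Greedy by coverage-per-operating cost would pick R7, R3, R4 for 28 — worse than the optimum 23.

23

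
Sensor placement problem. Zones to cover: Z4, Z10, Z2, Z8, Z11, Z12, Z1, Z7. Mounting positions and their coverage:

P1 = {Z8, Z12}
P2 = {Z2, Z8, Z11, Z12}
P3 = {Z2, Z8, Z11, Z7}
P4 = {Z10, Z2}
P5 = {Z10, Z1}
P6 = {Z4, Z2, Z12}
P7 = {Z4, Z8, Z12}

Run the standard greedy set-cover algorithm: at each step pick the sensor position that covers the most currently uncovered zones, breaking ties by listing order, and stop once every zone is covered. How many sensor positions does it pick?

Pick 1: P2 covers 4 new zones (Z2, Z8, Z11, Z12).
Pick 2: P5 covers 2 new zones (Z10, Z1).
Pick 3: P3 covers 1 new zones (Z7).
Pick 4: P6 covers 1 new zones (Z4).
Greedy uses 4 sensor positions. (The true minimum is 3.)

4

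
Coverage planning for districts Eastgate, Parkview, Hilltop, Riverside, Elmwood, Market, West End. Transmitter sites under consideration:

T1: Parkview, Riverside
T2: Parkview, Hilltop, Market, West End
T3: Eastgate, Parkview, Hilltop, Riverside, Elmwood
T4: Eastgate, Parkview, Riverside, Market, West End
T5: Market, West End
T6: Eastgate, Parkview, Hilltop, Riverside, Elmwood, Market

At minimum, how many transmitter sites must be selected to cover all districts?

T2, T3 together cover {Eastgate, Parkview, Hilltop, Riverside, Elmwood, Market, West End} — every district.
No single transmitter site contains all 7 districts, so 2 is optimal.

2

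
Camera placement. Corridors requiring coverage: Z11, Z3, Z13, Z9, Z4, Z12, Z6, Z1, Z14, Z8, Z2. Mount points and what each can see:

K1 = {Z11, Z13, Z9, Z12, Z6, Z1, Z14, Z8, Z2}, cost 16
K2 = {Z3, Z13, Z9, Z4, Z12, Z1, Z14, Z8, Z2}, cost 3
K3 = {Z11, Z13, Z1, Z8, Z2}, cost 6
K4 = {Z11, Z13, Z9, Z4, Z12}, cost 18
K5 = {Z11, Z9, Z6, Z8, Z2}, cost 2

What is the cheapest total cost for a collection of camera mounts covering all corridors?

5

K2, K5 cover every corridor at cost 3 + 2 = 5.
Any cover uses at least 2 camera mounts; among all covering selections none totals below 5.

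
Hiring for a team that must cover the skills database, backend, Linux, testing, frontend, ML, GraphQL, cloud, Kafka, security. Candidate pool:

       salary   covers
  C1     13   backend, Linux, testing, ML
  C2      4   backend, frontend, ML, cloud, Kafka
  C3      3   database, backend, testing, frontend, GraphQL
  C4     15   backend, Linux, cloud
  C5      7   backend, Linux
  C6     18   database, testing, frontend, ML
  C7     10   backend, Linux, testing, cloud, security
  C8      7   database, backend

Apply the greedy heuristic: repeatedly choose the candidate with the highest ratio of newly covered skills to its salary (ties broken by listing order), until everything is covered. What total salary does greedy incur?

Pick 1: C3 adds 5 new (database, backend, testing, frontend, GraphQL) at salary 3 (ratio 5/3).
Pick 2: C2 adds 3 new (ML, cloud, Kafka) at salary 4 (ratio 3/4).
Pick 3: C7 adds 2 new (Linux, security) at salary 10 (ratio 2/10).
Greedy total salary: 3 + 4 + 10 = 17.

17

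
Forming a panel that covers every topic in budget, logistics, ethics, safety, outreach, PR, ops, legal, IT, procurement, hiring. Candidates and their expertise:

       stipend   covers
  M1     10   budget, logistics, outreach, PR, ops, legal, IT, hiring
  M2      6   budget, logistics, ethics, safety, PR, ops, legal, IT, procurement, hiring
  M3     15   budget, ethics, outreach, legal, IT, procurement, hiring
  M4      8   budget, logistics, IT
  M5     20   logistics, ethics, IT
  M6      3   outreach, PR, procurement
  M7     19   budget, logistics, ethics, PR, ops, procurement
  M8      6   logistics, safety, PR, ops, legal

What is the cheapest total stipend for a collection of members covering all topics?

M2, M6 cover every topic at stipend 6 + 3 = 9.
Any cover uses at least 2 members; among all covering selections none totals below 9.

9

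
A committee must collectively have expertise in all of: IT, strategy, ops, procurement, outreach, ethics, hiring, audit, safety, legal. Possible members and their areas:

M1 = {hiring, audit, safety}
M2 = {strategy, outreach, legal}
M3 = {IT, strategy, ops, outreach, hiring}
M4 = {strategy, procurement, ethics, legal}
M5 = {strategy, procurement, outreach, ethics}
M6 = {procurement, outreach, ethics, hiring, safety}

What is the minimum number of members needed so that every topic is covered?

M1, M3, M4 together cover {IT, strategy, ops, procurement, outreach, ethics, hiring, audit, safety, legal} — every topic.
No 2 of the 6 members cover everything (all 15 pairs fall short), so 3 is minimum.

3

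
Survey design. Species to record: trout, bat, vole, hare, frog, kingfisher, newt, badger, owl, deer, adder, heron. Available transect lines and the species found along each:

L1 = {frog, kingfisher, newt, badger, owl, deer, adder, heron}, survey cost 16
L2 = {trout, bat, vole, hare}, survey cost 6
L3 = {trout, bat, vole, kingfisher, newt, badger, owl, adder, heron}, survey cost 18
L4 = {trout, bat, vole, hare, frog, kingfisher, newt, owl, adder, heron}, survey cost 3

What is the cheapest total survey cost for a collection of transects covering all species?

19

L1, L4 cover every species at survey cost 16 + 3 = 19.
Any cover uses at least 2 transects; among all covering selections none totals below 19.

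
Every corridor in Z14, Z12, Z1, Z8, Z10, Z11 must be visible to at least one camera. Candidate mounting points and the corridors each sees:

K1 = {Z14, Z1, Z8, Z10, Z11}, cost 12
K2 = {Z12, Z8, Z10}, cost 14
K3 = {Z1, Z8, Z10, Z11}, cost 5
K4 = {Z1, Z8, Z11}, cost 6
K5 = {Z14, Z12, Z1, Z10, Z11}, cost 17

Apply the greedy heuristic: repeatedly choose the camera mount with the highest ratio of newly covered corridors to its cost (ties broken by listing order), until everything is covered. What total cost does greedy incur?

Pick 1: K3 adds 4 new (Z1, Z8, Z10, Z11) at cost 5 (ratio 4/5).
Pick 2: K5 adds 2 new (Z14, Z12) at cost 17 (ratio 2/17).
Greedy total cost: 5 + 17 = 22.

22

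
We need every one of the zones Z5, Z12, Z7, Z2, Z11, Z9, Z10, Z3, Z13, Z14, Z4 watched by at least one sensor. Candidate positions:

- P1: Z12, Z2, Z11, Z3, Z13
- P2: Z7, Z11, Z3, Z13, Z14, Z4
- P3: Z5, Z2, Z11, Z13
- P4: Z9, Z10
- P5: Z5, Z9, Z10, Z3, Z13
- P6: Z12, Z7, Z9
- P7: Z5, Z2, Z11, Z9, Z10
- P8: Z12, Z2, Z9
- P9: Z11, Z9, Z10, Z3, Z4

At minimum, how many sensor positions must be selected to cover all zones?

3

P1, P2, P5 together cover {Z5, Z12, Z7, Z2, Z11, Z9, Z10, Z3, Z13, Z14, Z4} — every zone.
No 2 of the 9 sensor positions cover everything (all 36 pairs fall short), so 3 is minimum.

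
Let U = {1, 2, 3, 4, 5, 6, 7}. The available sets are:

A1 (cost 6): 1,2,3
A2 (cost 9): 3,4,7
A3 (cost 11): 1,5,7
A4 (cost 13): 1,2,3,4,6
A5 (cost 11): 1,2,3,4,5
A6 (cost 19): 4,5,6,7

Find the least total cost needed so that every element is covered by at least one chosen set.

A3, A4 cover every element at cost 11 + 13 = 24.
Any cover uses at least 2 sets; among all covering selections none totals below 24.

24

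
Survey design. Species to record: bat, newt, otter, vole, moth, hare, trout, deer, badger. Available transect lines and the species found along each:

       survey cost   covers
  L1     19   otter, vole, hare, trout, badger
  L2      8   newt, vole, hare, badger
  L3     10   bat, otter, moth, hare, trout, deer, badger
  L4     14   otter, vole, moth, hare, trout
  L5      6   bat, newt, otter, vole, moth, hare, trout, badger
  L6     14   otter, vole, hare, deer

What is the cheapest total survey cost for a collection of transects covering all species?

16

L3, L5 cover every species at survey cost 10 + 6 = 16.
Any cover uses at least 2 transects; among all covering selections none totals below 16.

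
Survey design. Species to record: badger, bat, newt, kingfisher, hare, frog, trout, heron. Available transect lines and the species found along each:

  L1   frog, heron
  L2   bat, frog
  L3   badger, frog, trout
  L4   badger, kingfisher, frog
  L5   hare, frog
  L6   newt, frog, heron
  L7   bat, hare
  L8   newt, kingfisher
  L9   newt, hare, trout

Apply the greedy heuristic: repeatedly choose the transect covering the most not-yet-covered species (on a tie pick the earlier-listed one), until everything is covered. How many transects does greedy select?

Pick 1: L3 covers 3 new species (badger, frog, trout).
Pick 2: L6 covers 2 new species (newt, heron).
Pick 3: L7 covers 2 new species (bat, hare).
Pick 4: L4 covers 1 new species (kingfisher).
Greedy uses 4 transects.

4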